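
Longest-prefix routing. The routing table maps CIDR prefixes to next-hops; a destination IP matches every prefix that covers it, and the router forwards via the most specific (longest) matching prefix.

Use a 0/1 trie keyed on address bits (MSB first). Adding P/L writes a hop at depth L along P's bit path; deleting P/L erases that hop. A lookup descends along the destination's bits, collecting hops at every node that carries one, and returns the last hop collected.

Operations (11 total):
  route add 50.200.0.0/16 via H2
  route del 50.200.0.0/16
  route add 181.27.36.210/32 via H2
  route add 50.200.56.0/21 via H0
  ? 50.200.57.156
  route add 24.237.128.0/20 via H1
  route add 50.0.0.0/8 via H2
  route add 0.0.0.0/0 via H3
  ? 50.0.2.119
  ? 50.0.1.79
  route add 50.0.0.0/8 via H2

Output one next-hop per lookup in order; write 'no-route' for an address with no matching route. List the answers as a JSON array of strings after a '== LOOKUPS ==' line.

Process each operation:
  + 50.200.0.0/16 (H2) depth=16
  del 50.200.0.0/16 (clear depth 16)
  + 181.27.36.210/32 (H2) depth=32
  + 50.200.56.0/21 (H0) depth=21
  Q 50.200.57.156: descend 001100101100100000111 ; hops seen [H0] ; pick H0
  + 24.237.128.0/20 (H1) depth=20
  + 50.0.0.0/8 (H2) depth=8
  + 0.0.0.0/0 (H3) depth=0
  Q 50.0.2.119: descend 00110010 ; hops seen [H3,H2] ; pick H2
  Q 50.0.1.79: descend 00110010 ; hops seen [H3,H2] ; pick H2
  + 50.0.0.0/8 (H2) depth=8

== LOOKUPS ==
["H0","H2","H2"]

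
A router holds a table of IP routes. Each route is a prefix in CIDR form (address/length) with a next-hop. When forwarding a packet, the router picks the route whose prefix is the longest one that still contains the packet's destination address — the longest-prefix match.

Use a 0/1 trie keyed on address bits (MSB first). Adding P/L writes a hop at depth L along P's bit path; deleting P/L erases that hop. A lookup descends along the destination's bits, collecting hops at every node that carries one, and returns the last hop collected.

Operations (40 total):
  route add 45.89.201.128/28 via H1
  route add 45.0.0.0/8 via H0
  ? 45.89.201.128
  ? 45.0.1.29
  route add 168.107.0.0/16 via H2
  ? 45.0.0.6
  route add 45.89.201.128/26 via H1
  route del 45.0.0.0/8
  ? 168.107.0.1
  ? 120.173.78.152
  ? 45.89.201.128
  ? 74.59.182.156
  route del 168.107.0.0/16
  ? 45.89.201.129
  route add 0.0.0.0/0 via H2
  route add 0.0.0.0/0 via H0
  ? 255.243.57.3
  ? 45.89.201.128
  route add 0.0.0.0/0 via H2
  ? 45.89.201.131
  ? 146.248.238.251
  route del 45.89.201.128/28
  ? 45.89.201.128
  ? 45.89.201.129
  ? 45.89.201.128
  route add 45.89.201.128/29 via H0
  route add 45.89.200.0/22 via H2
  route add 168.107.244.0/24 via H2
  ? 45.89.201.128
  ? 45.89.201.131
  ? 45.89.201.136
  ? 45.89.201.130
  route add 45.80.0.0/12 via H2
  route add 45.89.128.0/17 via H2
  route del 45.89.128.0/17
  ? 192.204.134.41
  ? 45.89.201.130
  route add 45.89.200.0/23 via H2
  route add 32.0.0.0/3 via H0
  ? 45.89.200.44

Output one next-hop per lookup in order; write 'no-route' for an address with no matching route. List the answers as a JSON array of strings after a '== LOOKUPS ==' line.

Trace:
  + 45.89.201.128/28 (H1) depth=28
  + 45.0.0.0/8 (H0) depth=8
  ? 45.89.201.128  path d0:-→d1:-→d2:-→d3:-→d4:-→d5:-→d6:-→d7:-→d8:H0→d9:-→d10:-→d11:-→d12:-→d13:-→d14:-→d15:-→d16:-→d17:-→d18:-→d19:-→d20:-→d21:-→d22:-→d23:-→d24:-→d25:-→d26:-→d27:-→d28:H1  best=H1
  ? 45.0.1.29  path d0:-→d1:-→d2:-→d3:-→d4:-→d5:-→d6:-→d7:-→d8:H0→d9:-  best=H0
  + 168.107.0.0/16 (H2) depth=16
  ? 45.0.0.6  path d0:-→d1:-→d2:-→d3:-→d4:-→d5:-→d6:-→d7:-→d8:H0→d9:-  best=H0
  + 45.89.201.128/26 (H1) depth=26
  - 45.0.0.0/8 clear@8
  ? 168.107.0.1  path d0:-→d1:-→d2:-→d3:-→d4:-→d5:-→d6:-→d7:-→d8:-→d9:-→d10:-→d11:-→d12:-→d13:-→d14:-→d15:-→d16:H2  best=H2
  ? 120.173.78.152  path d0:-→d1:-  best=no-route
  ? 45.89.201.128  path d0:-→d1:-→d2:-→d3:-→d4:-→d5:-→d6:-→d7:-→d8:-→d9:-→d10:-→d11:-→d12:-→d13:-→d14:-→d15:-→d16:-→d17:-→d18:-→d19:-→d20:-→d21:-→d22:-→d23:-→d24:-→d25:-→d26:H1→d27:-→d28:H1  best=H1
  ? 74.59.182.156  path d0:-→d1:-  best=no-route
  - 168.107.0.0/16 clear@16
  ? 45.89.201.129  path d0:-→d1:-→d2:-→d3:-→d4:-→d5:-→d6:-→d7:-→d8:-→d9:-→d10:-→d11:-→d12:-→d13:-→d14:-→d15:-→d16:-→d17:-→d18:-→d19:-→d20:-→d21:-→d22:-→d23:-→d24:-→d25:-→d26:H1→d27:-→d28:H1  best=H1
  + 0.0.0.0/0 (H2) depth=0
  + 0.0.0.0/0 (H0) depth=0
  ? 255.243.57.3  path d0:H0→d1:-  best=H0
  ? 45.89.201.128  path d0:H0→d1:-→d2:-→d3:-→d4:-→d5:-→d6:-→d7:-→d8:-→d9:-→d10:-→d11:-→d12:-→d13:-→d14:-→d15:-→d16:-→d17:-→d18:-→d19:-→d20:-→d21:-→d22:-→d23:-→d24:-→d25:-→d26:H1→d27:-→d28:H1  best=H1
  + 0.0.0.0/0 (H2) depth=0
  ? 45.89.201.131  path d0:H2→d1:-→d2:-→d3:-→d4:-→d5:-→d6:-→d7:-→d8:-→d9:-→d10:-→d11:-→d12:-→d13:-→d14:-→d15:-→d16:-→d17:-→d18:-→d19:-→d20:-→d21:-→d22:-→d23:-→d24:-→d25:-→d26:H1→d27:-→d28:H1  best=H1
  ? 146.248.238.251  path d0:H2→d1:-→d2:-  best=H2
  - 45.89.201.128/28 clear@28
  ? 45.89.201.128  path d0:H2→d1:-→d2:-→d3:-→d4:-→d5:-→d6:-→d7:-→d8:-→d9:-→d10:-→d11:-→d12:-→d13:-→d14:-→d15:-→d16:-→d17:-→d18:-→d19:-→d20:-→d21:-→d22:-→d23:-→d24:-→d25:-→d26:H1→d27:-→d28:-  best=H1
  ? 45.89.201.129  path d0:H2→d1:-→d2:-→d3:-→d4:-→d5:-→d6:-→d7:-→d8:-→d9:-→d10:-→d11:-→d12:-→d13:-→d14:-→d15:-→d16:-→d17:-→d18:-→d19:-→d20:-→d21:-→d22:-→d23:-→d24:-→d25:-→d26:H1→d27:-→d28:-  best=H1
  ? 45.89.201.128  path d0:H2→d1:-→d2:-→d3:-→d4:-→d5:-→d6:-→d7:-→d8:-→d9:-→d10:-→d11:-→d12:-→d13:-→d14:-→d15:-→d16:-→d17:-→d18:-→d19:-→d20:-→d21:-→d22:-→d23:-→d24:-→d25:-→d26:H1→d27:-→d28:-  best=H1
  + 45.89.201.128/29 (H0) depth=29
  + 45.89.200.0/22 (H2) depth=22
  + 168.107.244.0/24 (H2) depth=24
  ? 45.89.201.128  path d0:H2→d1:-→d2:-→d3:-→d4:-→d5:-→d6:-→d7:-→d8:-→d9:-→d10:-→d11:-→d12:-→d13:-→d14:-→d15:-→d16:-→d17:-→d18:-→d19:-→d20:-→d21:-→d22:H2→d23:-→d24:-→d25:-→d26:H1→d27:-→d28:-→d29:H0  best=H0
  ? 45.89.201.131  path d0:H2→d1:-→d2:-→d3:-→d4:-→d5:-→d6:-→d7:-→d8:-→d9:-→d10:-→d11:-→d12:-→d13:-→d14:-→d15:-→d16:-→d17:-→d18:-→d19:-→d20:-→d21:-→d22:H2→d23:-→d24:-→d25:-→d26:H1→d27:-→d28:-→d29:H0  best=H0
  ? 45.89.201.136  path d0:H2→d1:-→d2:-→d3:-→d4:-→d5:-→d6:-→d7:-→d8:-→d9:-→d10:-→d11:-→d12:-→d13:-→d14:-→d15:-→d16:-→d17:-→d18:-→d19:-→d20:-→d21:-→d22:H2→d23:-→d24:-→d25:-→d26:H1→d27:-→d28:-  best=H1
  ? 45.89.201.130  path d0:H2→d1:-→d2:-→d3:-→d4:-→d5:-→d6:-→d7:-→d8:-→d9:-→d10:-→d11:-→d12:-→d13:-→d14:-→d15:-→d16:-→d17:-→d18:-→d19:-→d20:-→d21:-→d22:H2→d23:-→d24:-→d25:-→d26:H1→d27:-→d28:-→d29:H0  best=H0
  + 45.80.0.0/12 (H2) depth=12
  + 45.89.128.0/17 (H2) depth=17
  - 45.89.128.0/17 clear@17
  ? 192.204.134.41  path d0:H2→d1:-  best=H2
  ? 45.89.201.130  path d0:H2→d1:-→d2:-→d3:-→d4:-→d5:-→d6:-→d7:-→d8:-→d9:-→d10:-→d11:-→d12:H2→d13:-→d14:-→d15:-→d16:-→d17:-→d18:-→d19:-→d20:-→d21:-→d22:H2→d23:-→d24:-→d25:-→d26:H1→d27:-→d28:-→d29:H0  best=H0
  + 45.89.200.0/23 (H2) depth=23
  + 32.0.0.0/3 (H0) depth=3
  ? 45.89.200.44  path d0:H2→d1:-→d2:-→d3:H0→d4:-→d5:-→d6:-→d7:-→d8:-→d9:-→d10:-→d11:-→d12:H2→d13:-→d14:-→d15:-→d16:-→d17:-→d18:-→d19:-→d20:-→d21:-→d22:H2→d23:H2  best=H2

== LOOKUPS ==
["H1","H0","H0","H2","no-route","H1","no-route","H1","H0","H1","H1","H2","H1","H1","H1","H0","H0","H1","H0","H2","H0","H2"]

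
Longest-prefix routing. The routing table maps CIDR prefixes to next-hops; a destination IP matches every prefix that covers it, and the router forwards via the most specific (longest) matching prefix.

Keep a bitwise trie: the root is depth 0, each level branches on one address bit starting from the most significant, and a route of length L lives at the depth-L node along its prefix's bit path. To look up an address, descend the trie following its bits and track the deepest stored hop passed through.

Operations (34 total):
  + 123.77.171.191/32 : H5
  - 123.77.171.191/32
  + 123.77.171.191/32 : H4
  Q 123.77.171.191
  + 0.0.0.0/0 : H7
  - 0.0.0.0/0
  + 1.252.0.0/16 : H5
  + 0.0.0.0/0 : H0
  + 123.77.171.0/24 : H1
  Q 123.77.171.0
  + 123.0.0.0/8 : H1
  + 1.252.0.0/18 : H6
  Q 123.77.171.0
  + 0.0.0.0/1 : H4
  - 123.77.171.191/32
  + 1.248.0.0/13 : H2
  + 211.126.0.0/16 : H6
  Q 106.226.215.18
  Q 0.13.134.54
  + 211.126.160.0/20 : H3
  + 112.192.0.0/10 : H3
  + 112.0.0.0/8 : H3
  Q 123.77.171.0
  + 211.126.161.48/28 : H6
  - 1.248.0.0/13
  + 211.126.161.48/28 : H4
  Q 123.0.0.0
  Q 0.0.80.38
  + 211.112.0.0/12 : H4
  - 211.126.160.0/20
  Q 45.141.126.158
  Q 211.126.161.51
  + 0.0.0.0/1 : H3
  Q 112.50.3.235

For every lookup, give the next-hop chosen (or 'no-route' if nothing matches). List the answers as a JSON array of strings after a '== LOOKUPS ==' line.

Apply in order:
  add 123.77.171.191/32 -> H5 at depth 32
  del 123.77.171.191/32 (clear depth 32)
  add 123.77.171.191/32 -> H4 at depth 32
  Q 123.77.171.191: descend 01111011010011011010101110111111 ; hops seen [H4] ; pick H4
  add 0.0.0.0/0 -> H7 at depth 0
  del 0.0.0.0/0 (clear depth 0)
  add 1.252.0.0/16 -> H5 at depth 16
  add 0.0.0.0/0 -> H0 at depth 0
  add 123.77.171.0/24 -> H1 at depth 24
  Q 123.77.171.0: descend 011110110100110110101011 ; hops seen [H0,H1] ; pick H1
  add 123.0.0.0/8 -> H1 at depth 8
  add 1.252.0.0/18 -> H6 at depth 18
  Q 123.77.171.0: descend 011110110100110110101011 ; hops seen [H0,H1,H1] ; pick H1
  add 0.0.0.0/1 -> H4 at depth 1
  del 123.77.171.191/32 (clear depth 32)
  add 1.248.0.0/13 -> H2 at depth 13
  add 211.126.0.0/16 -> H6 at depth 16
  Q 106.226.215.18: descend 011 ; hops seen [H0,H4] ; pick H4
  Q 0.13.134.54: descend 0000000 ; hops seen [H0,H4] ; pick H4
  add 211.126.160.0/20 -> H3 at depth 20
  add 112.192.0.0/10 -> H3 at depth 10
  add 112.0.0.0/8 -> H3 at depth 8
  Q 123.77.171.0: descend 011110110100110110101011 ; hops seen [H0,H4,H1,H1] ; pick H1
  add 211.126.161.48/28 -> H6 at depth 28
  del 1.248.0.0/13 (clear depth 13)
  add 211.126.161.48/28 -> H4 at depth 28
  Q 123.0.0.0: descend 011110110 ; hops seen [H0,H4,H1] ; pick H1
  Q 0.0.80.38: descend 0000000 ; hops seen [H0,H4] ; pick H4
  add 211.112.0.0/12 -> H4 at depth 12
  del 211.126.160.0/20 (clear depth 20)
  Q 45.141.126.158: descend 00 ; hops seen [H0,H4] ; pick H4
  Q 211.126.161.51: descend 1101001101111110101000010011 ; hops seen [H0,H4,H6,H4] ; pick H4
  add 0.0.0.0/1 -> H3 at depth 1
  Q 112.50.3.235: descend 01110000 ; hops seen [H0,H3,H3] ; pick H3

== LOOKUPS ==
["H4","H1","H1","H4","H4","H1","H1","H4","H4","H4","H3"]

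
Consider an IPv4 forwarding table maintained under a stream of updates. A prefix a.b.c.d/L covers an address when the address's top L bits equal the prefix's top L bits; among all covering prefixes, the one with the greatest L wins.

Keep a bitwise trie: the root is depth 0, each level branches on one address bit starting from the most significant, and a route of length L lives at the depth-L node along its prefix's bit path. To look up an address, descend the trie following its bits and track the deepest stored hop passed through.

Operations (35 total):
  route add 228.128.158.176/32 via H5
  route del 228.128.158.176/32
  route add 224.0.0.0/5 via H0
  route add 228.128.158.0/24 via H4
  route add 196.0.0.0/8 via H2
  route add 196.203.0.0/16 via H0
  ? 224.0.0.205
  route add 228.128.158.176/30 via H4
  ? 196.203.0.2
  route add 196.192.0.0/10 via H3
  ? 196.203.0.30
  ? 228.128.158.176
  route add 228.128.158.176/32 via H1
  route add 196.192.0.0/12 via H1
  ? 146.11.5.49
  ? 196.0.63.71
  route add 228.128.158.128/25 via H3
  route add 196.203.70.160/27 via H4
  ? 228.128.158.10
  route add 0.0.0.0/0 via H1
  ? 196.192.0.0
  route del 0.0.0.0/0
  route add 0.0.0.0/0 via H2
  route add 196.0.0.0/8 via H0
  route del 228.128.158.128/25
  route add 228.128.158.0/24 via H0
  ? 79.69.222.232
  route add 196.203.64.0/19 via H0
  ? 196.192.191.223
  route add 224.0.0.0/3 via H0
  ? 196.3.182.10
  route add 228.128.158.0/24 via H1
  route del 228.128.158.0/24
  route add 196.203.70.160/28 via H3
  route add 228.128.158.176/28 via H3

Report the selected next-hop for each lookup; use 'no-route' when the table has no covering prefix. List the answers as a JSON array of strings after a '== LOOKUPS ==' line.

Apply in order:
  add 228.128.158.176/32 -> H5 at depth 32
  del 228.128.158.176/32 (clear depth 32)
  add 224.0.0.0/5 -> H0 at depth 5
  add 228.128.158.0/24 -> H4 at depth 24
  add 196.0.0.0/8 -> H2 at depth 8
  add 196.203.0.0/16 -> H0 at depth 16
  ? 224.0.0.205  path d0:-→d1:-→d2:-→d3:-→d4:-→d5:H0  best=H0
  add 228.128.158.176/30 -> H4 at depth 30
  ? 196.203.0.2  path d0:-→d1:-→d2:-→d3:-→d4:-→d5:-→d6:-→d7:-→d8:H2→d9:-→d10:-→d11:-→d12:-→d13:-→d14:-→d15:-→d16:H0  best=H0
  add 196.192.0.0/10 -> H3 at depth 10
  ? 196.203.0.30  path d0:-→d1:-→d2:-→d3:-→d4:-→d5:-→d6:-→d7:-→d8:H2→d9:-→d10:H3→d11:-→d12:-→d13:-→d14:-→d15:-→d16:H0  best=H0
  ? 228.128.158.176  path d0:-→d1:-→d2:-→d3:-→d4:-→d5:H0→d6:-→d7:-→d8:-→d9:-→d10:-→d11:-→d12:-→d13:-→d14:-→d15:-→d16:-→d17:-→d18:-→d19:-→d20:-→d21:-→d22:-→d23:-→d24:H4→d25:-→d26:-→d27:-→d28:-→d29:-→d30:H4→d31:-→d32:-  best=H4
  add 228.128.158.176/32 -> H1 at depth 32
  add 196.192.0.0/12 -> H1 at depth 12
  ? 146.11.5.49  path d0:-→d1:-  best=no-route
  ? 196.0.63.71  path d0:-→d1:-→d2:-→d3:-→d4:-→d5:-→d6:-→d7:-→d8:H2  best=H2
  add 228.128.158.128/25 -> H3 at depth 25
  add 196.203.70.160/27 -> H4 at depth 27
  ? 228.128.158.10  path d0:-→d1:-→d2:-→d3:-→d4:-→d5:H0→d6:-→d7:-→d8:-→d9:-→d10:-→d11:-→d12:-→d13:-→d14:-→d15:-→d16:-→d17:-→d18:-→d19:-→d20:-→d21:-→d22:-→d23:-→d24:H4  best=H4
  add 0.0.0.0/0 -> H1 at depth 0
  ? 196.192.0.0  path d0:H1→d1:-→d2:-→d3:-→d4:-→d5:-→d6:-→d7:-→d8:H2→d9:-→d10:H3→d11:-→d12:H1  best=H1
  del 0.0.0.0/0 (clear depth 0)
  add 0.0.0.0/0 -> H2 at depth 0
  add 196.0.0.0/8 -> H0 at depth 8
  del 228.128.158.128/25 (clear depth 25)
  add 228.128.158.0/24 -> H0 at depth 24
  ? 79.69.222.232  path d0:H2  best=H2
  add 196.203.64.0/19 -> H0 at depth 19
  ? 196.192.191.223  path d0:H2→d1:-→d2:-→d3:-→d4:-→d5:-→d6:-→d7:-→d8:H0→d9:-→d10:H3→d11:-→d12:H1  best=H1
  add 224.0.0.0/3 -> H0 at depth 3
  ? 196.3.182.10  path d0:H2→d1:-→d2:-→d3:-→d4:-→d5:-→d6:-→d7:-→d8:H0  best=H0
  add 228.128.158.0/24 -> H1 at depth 24
  del 228.128.158.0/24 (clear depth 24)
  add 196.203.70.160/28 -> H3 at depth 28
  add 228.128.158.176/28 -> H3 at depth 28

== LOOKUPS ==
["H0","H0","H0","H4","no-route","H2","H4","H1","H2","H1","H0"]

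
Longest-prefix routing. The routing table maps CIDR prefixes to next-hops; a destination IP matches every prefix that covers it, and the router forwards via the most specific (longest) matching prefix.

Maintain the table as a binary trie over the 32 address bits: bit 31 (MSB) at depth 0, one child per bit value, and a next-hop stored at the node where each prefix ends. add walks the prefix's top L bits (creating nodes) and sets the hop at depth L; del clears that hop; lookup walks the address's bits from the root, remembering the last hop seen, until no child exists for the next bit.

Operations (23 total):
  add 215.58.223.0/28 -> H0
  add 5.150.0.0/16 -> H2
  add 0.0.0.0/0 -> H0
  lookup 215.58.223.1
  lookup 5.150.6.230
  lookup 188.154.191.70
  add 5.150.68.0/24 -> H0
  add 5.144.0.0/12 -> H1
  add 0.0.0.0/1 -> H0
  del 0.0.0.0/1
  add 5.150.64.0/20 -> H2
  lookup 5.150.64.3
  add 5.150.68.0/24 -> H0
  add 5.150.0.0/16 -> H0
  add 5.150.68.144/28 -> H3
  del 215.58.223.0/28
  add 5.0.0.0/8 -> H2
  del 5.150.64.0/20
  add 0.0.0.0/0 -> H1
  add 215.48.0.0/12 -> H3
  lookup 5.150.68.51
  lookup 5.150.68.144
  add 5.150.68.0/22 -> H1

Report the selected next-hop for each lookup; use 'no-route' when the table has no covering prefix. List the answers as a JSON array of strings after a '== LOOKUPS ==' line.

Apply in order:
  add 215.58.223.0/28 -> H0 at depth 28
  add 5.150.0.0/16 -> H2 at depth 16
  add 0.0.0.0/0 -> H0 at depth 0
  lookup 215.58.223.1: bits 1101011100111010110111110000 walk d0:H0→d1:-→d2:-→d3:-→d4:-→d5:-→d6:-→d7:-→d8:-→d9:-→d10:-→d11:-→d12:-→d13:-→d14:-→d15:-→d16:-→d17:-→d18:-→d19:-→d20:-→d21:-→d22:-→d23:-→d24:-→d25:-→d26:-→d27:-→d28:H0 -> H0
  lookup 5.150.6.230: bits 0000010110010110 walk d0:H0→d1:-→d2:-→d3:-→d4:-→d5:-→d6:-→d7:-→d8:-→d9:-→d10:-→d11:-→d12:-→d13:-→d14:-→d15:-→d16:H2 -> H2
  lookup 188.154.191.70: bits 1 walk d0:H0→d1:- -> H0
  add 5.150.68.0/24 -> H0 at depth 24
  add 5.144.0.0/12 -> H1 at depth 12
  add 0.0.0.0/1 -> H0 at depth 1
  - 0.0.0.0/1 clear@1
  add 5.150.64.0/20 -> H2 at depth 20
  lookup 5.150.64.3: bits 000001011001011001000 walk d0:H0→d1:-→d2:-→d3:-→d4:-→d5:-→d6:-→d7:-→d8:-→d9:-→d10:-→d11:-→d12:H1→d13:-→d14:-→d15:-→d16:H2→d17:-→d18:-→d19:-→d20:H2→d21:- -> H2
  add 5.150.68.0/24 -> H0 at depth 24
  add 5.150.0.0/16 -> H0 at depth 16
  add 5.150.68.144/28 -> H3 at depth 28
  - 215.58.223.0/28 clear@28
  add 5.0.0.0/8 -> H2 at depth 8
  - 5.150.64.0/20 clear@20
  add 0.0.0.0/0 -> H1 at depth 0
  add 215.48.0.0/12 -> H3 at depth 12
  lookup 5.150.68.51: bits 000001011001011001000100 walk d0:H1→d1:-→d2:-→d3:-→d4:-→d5:-→d6:-→d7:-→d8:H2→d9:-→d10:-→d11:-→d12:H1→d13:-→d14:-→d15:-→d16:H0→d17:-→d18:-→d19:-→d20:-→d21:-→d22:-→d23:-→d24:H0 -> H0
  lookup 5.150.68.144: bits 0000010110010110010001001001 walk d0:H1→d1:-→d2:-→d3:-→d4:-→d5:-→d6:-→d7:-→d8:H2→d9:-→d10:-→d11:-→d12:H1→d13:-→d14:-→d15:-→d16:H0→d17:-→d18:-→d19:-→d20:-→d21:-→d22:-→d23:-→d24:H0→d25:-→d26:-→d27:-→d28:H3 -> H3
  add 5.150.68.0/22 -> H1 at depth 22

== LOOKUPS ==
["H0","H2","H0","H2","H0","H3"]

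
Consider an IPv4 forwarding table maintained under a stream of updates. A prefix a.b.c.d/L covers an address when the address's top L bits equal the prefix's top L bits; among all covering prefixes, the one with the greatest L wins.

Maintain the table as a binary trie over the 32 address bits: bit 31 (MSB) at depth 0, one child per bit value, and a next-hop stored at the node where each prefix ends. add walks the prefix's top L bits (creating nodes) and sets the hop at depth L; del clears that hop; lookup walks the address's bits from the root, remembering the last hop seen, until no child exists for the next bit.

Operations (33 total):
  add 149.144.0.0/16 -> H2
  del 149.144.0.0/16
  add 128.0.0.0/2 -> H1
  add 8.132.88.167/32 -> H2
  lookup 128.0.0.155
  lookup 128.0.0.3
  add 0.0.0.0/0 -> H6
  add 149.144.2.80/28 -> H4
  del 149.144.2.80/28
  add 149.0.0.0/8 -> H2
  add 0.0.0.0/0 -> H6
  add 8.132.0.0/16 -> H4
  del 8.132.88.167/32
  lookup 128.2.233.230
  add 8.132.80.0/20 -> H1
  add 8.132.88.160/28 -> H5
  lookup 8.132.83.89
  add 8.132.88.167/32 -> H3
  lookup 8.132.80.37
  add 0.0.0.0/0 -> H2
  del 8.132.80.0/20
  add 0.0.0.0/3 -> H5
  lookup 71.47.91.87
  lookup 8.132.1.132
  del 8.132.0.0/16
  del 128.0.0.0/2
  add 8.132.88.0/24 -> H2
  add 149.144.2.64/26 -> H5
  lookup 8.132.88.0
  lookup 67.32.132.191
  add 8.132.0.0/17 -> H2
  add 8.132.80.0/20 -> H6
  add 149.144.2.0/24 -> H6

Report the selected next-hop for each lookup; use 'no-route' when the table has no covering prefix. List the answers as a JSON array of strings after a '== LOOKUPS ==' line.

Apply in order:
  add 149.144.0.0/16 -> H2 at depth 16
  del 149.144.0.0/16 (clear depth 16)
  add 128.0.0.0/2 -> H1 at depth 2
  add 8.132.88.167/32 -> H2 at depth 32
  lookup 128.0.0.155: bits 100 walk d0:-→d1:-→d2:H1→d3:- -> H1
  lookup 128.0.0.3: bits 100 walk d0:-→d1:-→d2:H1→d3:- -> H1
  add 0.0.0.0/0 -> H6 at depth 0
  add 149.144.2.80/28 -> H4 at depth 28
  del 149.144.2.80/28 (clear depth 28)
  add 149.0.0.0/8 -> H2 at depth 8
  add 0.0.0.0/0 -> H6 at depth 0
  add 8.132.0.0/16 -> H4 at depth 16
  del 8.132.88.167/32 (clear depth 32)
  lookup 128.2.233.230: bits 100 walk d0:H6→d1:-→d2:H1→d3:- -> H1
  add 8.132.80.0/20 -> H1 at depth 20
  add 8.132.88.160/28 -> H5 at depth 28
  lookup 8.132.83.89: bits 00001000100001000101 walk d0:H6→d1:-→d2:-→d3:-→d4:-→d5:-→d6:-→d7:-→d8:-→d9:-→d10:-→d11:-→d12:-→d13:-→d14:-→d15:-→d16:H4→d17:-→d18:-→d19:-→d20:H1 -> H1
  add 8.132.88.167/32 -> H3 at depth 32
  lookup 8.132.80.37: bits 00001000100001000101 walk d0:H6→d1:-→d2:-→d3:-→d4:-→d5:-→d6:-→d7:-→d8:-→d9:-→d10:-→d11:-→d12:-→d13:-→d14:-→d15:-→d16:H4→d17:-→d18:-→d19:-→d20:H1 -> H1
  add 0.0.0.0/0 -> H2 at depth 0
  del 8.132.80.0/20 (clear depth 20)
  add 0.0.0.0/3 -> H5 at depth 3
  lookup 71.47.91.87: bits 0 walk d0:H2→d1:- -> H2
  lookup 8.132.1.132: bits 00001000100001000 walk d0:H2→d1:-→d2:-→d3:H5→d4:-→d5:-→d6:-→d7:-→d8:-→d9:-→d10:-→d11:-→d12:-→d13:-→d14:-→d15:-→d16:H4→d17:- -> H4
  del 8.132.0.0/16 (clear depth 16)
  del 128.0.0.0/2 (clear depth 2)
  add 8.132.88.0/24 -> H2 at depth 24
  add 149.144.2.64/26 -> H5 at depth 26
  lookup 8.132.88.0: bits 000010001000010001011000 walk d0:H2→d1:-→d2:-→d3:H5→d4:-→d5:-→d6:-→d7:-→d8:-→d9:-→d10:-→d11:-→d12:-→d13:-→d14:-→d15:-→d16:-→d17:-→d18:-→d19:-→d20:-→d21:-→d22:-→d23:-→d24:H2 -> H2
  lookup 67.32.132.191: bits 0 walk d0:H2→d1:- -> H2
  add 8.132.0.0/17 -> H2 at depth 17
  add 8.132.80.0/20 -> H6 at depth 20
  add 149.144.2.0/24 -> H6 at depth 24

== LOOKUPS ==
["H1","H1","H1","H1","H1","H2","H4","H2","H2"]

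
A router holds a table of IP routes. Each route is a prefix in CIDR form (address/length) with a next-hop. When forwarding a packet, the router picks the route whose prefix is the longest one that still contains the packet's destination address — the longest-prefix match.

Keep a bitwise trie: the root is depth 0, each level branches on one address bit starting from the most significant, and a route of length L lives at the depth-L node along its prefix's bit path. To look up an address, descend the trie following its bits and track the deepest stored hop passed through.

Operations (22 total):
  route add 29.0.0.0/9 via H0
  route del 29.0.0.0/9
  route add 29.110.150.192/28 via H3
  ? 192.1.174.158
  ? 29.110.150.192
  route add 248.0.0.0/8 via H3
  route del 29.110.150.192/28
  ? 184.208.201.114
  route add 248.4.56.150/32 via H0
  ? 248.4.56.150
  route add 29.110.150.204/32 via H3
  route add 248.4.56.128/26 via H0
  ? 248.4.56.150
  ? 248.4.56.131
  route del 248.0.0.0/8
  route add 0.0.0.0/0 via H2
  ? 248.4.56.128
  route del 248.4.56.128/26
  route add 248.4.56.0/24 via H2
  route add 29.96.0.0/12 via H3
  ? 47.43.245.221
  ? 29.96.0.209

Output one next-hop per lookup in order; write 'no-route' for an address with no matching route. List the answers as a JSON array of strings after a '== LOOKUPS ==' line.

Process each operation:
  add 29.0.0.0/9 -> H0 at depth 9
  del 29.0.0.0/9 (clear depth 9)
  add 29.110.150.192/28 -> H3 at depth 28
  lookup 192.1.174.158: bits ε walk d0:- -> no-route
  lookup 29.110.150.192: bits 0001110101101110100101101100 walk d0:-→d1:-→d2:-→d3:-→d4:-→d5:-→d6:-→d7:-→d8:-→d9:-→d10:-→d11:-→d12:-→d13:-→d14:-→d15:-→d16:-→d17:-→d18:-→d19:-→d20:-→d21:-→d22:-→d23:-→d24:-→d25:-→d26:-→d27:-→d28:H3 -> H3
  add 248.0.0.0/8 -> H3 at depth 8
  del 29.110.150.192/28 (clear depth 28)
  lookup 184.208.201.114: bits 1 walk d0:-→d1:- -> no-route
  add 248.4.56.150/32 -> H0 at depth 32
  lookup 248.4.56.150: bits 11111000000001000011100010010110 walk d0:-→d1:-→d2:-→d3:-→d4:-→d5:-→d6:-→d7:-→d8:H3→d9:-→d10:-→d11:-→d12:-→d13:-→d14:-→d15:-→d16:-→d17:-→d18:-→d19:-→d20:-→d21:-→d22:-→d23:-→d24:-→d25:-→d26:-→d27:-→d28:-→d29:-→d30:-→d31:-→d32:H0 -> H0
  add 29.110.150.204/32 -> H3 at depth 32
  add 248.4.56.128/26 -> H0 at depth 26
  lookup 248.4.56.150: bits 11111000000001000011100010010110 walk d0:-→d1:-→d2:-→d3:-→d4:-→d5:-→d6:-→d7:-→d8:H3→d9:-→d10:-→d11:-→d12:-→d13:-→d14:-→d15:-→d16:-→d17:-→d18:-→d19:-→d20:-→d21:-→d22:-→d23:-→d24:-→d25:-→d26:H0→d27:-→d28:-→d29:-→d30:-→d31:-→d32:H0 -> H0
  lookup 248.4.56.131: bits 111110000000010000111000100 walk d0:-→d1:-→d2:-→d3:-→d4:-→d5:-→d6:-→d7:-→d8:H3→d9:-→d10:-→d11:-→d12:-→d13:-→d14:-→d15:-→d16:-→d17:-→d18:-→d19:-→d20:-→d21:-→d22:-→d23:-→d24:-→d25:-→d26:H0→d27:- -> H0
  del 248.0.0.0/8 (clear depth 8)
  add 0.0.0.0/0 -> H2 at depth 0
  lookup 248.4.56.128: bits 111110000000010000111000100 walk d0:H2→d1:-→d2:-→d3:-→d4:-→d5:-→d6:-→d7:-→d8:-→d9:-→d10:-→d11:-→d12:-→d13:-→d14:-→d15:-→d16:-→d17:-→d18:-→d19:-→d20:-→d21:-→d22:-→d23:-→d24:-→d25:-→d26:H0→d27:- -> H0
  del 248.4.56.128/26 (clear depth 26)
  add 248.4.56.0/24 -> H2 at depth 24
  add 29.96.0.0/12 -> H3 at depth 12
  lookup 47.43.245.221: bits 00 walk d0:H2→d1:-→d2:- -> H2
  lookup 29.96.0.209: bits 000111010110 walk d0:H2→d1:-→d2:-→d3:-→d4:-→d5:-→d6:-→d7:-→d8:-→d9:-→d10:-→d11:-→d12:H3 -> H3

== LOOKUPS ==
["no-route","H3","no-route","H0","H0","H0","H0","H2","H3"]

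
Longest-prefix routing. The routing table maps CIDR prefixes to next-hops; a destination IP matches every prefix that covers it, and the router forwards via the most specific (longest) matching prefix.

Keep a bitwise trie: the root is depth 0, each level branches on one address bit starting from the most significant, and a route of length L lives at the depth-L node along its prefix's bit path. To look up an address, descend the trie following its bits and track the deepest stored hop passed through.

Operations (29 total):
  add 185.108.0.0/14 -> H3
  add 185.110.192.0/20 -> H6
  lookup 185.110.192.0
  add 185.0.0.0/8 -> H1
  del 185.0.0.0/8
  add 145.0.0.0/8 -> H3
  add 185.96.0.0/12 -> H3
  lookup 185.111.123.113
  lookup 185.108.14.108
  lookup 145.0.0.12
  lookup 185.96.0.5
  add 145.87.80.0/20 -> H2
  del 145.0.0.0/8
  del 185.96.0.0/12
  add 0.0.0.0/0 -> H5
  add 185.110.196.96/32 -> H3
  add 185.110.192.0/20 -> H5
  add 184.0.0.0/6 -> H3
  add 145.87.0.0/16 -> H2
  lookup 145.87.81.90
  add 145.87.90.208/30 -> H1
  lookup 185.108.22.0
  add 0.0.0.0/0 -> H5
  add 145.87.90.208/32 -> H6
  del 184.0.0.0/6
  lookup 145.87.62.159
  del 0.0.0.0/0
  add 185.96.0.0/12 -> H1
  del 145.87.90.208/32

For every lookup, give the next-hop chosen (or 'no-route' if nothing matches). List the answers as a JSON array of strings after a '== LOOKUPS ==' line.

Trace:
  add 185.108.0.0/14 -> H3 at depth 14
  add 185.110.192.0/20 -> H6 at depth 20
  lookup 185.110.192.0: bits 10111001011011101100 walk d0:-→d1:-→d2:-→d3:-→d4:-→d5:-→d6:-→d7:-→d8:-→d9:-→d10:-→d11:-→d12:-→d13:-→d14:H3→d15:-→d16:-→d17:-→d18:-→d19:-→d20:H6 -> H6
  add 185.0.0.0/8 -> H1 at depth 8
  - 185.0.0.0/8 clear@8
  add 145.0.0.0/8 -> H3 at depth 8
  add 185.96.0.0/12 -> H3 at depth 12
  lookup 185.111.123.113: bits 101110010110111 walk d0:-→d1:-→d2:-→d3:-→d4:-→d5:-→d6:-→d7:-→d8:-→d9:-→d10:-→d11:-→d12:H3→d13:-→d14:H3→d15:- -> H3
  lookup 185.108.14.108: bits 10111001011011 walk d0:-→d1:-→d2:-→d3:-→d4:-→d5:-→d6:-→d7:-→d8:-→d9:-→d10:-→d11:-→d12:H3→d13:-→d14:H3 -> H3
  lookup 145.0.0.12: bits 10010001 walk d0:-→d1:-→d2:-→d3:-→d4:-→d5:-→d6:-→d7:-→d8:H3 -> H3
  lookup 185.96.0.5: bits 101110010110 walk d0:-→d1:-→d2:-→d3:-→d4:-→d5:-→d6:-→d7:-→d8:-→d9:-→d10:-→d11:-→d12:H3 -> H3
  add 145.87.80.0/20 -> H2 at depth 20
  - 145.0.0.0/8 clear@8
  - 185.96.0.0/12 clear@12
  add 0.0.0.0/0 -> H5 at depth 0
  add 185.110.196.96/32 -> H3 at depth 32
  add 185.110.192.0/20 -> H5 at depth 20
  add 184.0.0.0/6 -> H3 at depth 6
  add 145.87.0.0/16 -> H2 at depth 16
  lookup 145.87.81.90: bits 10010001010101110101 walk d0:H5→d1:-→d2:-→d3:-→d4:-→d5:-→d6:-→d7:-→d8:-→d9:-→d10:-→d11:-→d12:-→d13:-→d14:-→d15:-→d16:H2→d17:-→d18:-→d19:-→d20:H2 -> H2
  add 145.87.90.208/30 -> H1 at depth 30
  lookup 185.108.22.0: bits 10111001011011 walk d0:H5→d1:-→d2:-→d3:-→d4:-→d5:-→d6:H3→d7:-→d8:-→d9:-→d10:-→d11:-→d12:-→d13:-→d14:H3 -> H3
  add 0.0.0.0/0 -> H5 at depth 0
  add 145.87.90.208/32 -> H6 at depth 32
  - 184.0.0.0/6 clear@6
  lookup 145.87.62.159: bits 10010001010101110 walk d0:H5→d1:-→d2:-→d3:-→d4:-→d5:-→d6:-→d7:-→d8:-→d9:-→d10:-→d11:-→d12:-→d13:-→d14:-→d15:-→d16:H2→d17:- -> H2
  - 0.0.0.0/0 clear@0
  add 185.96.0.0/12 -> H1 at depth 12
  - 145.87.90.208/32 clear@32

== LOOKUPS ==
["H6","H3","H3","H3","H3","H2","H3","H2"]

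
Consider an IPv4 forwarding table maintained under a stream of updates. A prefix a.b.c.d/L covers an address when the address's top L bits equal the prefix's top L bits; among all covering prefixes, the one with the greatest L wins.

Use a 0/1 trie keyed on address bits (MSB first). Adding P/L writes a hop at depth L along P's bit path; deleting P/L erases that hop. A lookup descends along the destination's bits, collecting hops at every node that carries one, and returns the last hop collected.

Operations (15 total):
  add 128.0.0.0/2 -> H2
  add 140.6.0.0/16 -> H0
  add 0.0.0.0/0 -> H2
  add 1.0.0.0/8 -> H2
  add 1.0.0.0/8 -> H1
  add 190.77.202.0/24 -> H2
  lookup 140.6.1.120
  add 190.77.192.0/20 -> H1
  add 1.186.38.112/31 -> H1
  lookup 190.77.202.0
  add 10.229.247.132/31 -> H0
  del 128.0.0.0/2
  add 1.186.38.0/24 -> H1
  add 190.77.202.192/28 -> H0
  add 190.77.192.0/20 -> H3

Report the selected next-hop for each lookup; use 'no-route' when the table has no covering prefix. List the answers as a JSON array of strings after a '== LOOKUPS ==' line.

Apply in order:
  + 128.0.0.0/2 (H2) depth=2
  + 140.6.0.0/16 (H0) depth=16
  + 0.0.0.0/0 (H2) depth=0
  + 1.0.0.0/8 (H2) depth=8
  + 1.0.0.0/8 (H1) depth=8
  + 190.77.202.0/24 (H2) depth=24
  Q 140.6.1.120: descend 1000110000000110 ; hops seen [H2,H2,H0] ; pick H0
  + 190.77.192.0/20 (H1) depth=20
  + 1.186.38.112/31 (H1) depth=31
  Q 190.77.202.0: descend 101111100100110111001010 ; hops seen [H2,H2,H1,H2] ; pick H2
  + 10.229.247.132/31 (H0) depth=31
  del 128.0.0.0/2 (clear depth 2)
  + 1.186.38.0/24 (H1) depth=24
  + 190.77.202.192/28 (H0) depth=28
  + 190.77.192.0/20 (H3) depth=20

== LOOKUPS ==
["H0","H2"]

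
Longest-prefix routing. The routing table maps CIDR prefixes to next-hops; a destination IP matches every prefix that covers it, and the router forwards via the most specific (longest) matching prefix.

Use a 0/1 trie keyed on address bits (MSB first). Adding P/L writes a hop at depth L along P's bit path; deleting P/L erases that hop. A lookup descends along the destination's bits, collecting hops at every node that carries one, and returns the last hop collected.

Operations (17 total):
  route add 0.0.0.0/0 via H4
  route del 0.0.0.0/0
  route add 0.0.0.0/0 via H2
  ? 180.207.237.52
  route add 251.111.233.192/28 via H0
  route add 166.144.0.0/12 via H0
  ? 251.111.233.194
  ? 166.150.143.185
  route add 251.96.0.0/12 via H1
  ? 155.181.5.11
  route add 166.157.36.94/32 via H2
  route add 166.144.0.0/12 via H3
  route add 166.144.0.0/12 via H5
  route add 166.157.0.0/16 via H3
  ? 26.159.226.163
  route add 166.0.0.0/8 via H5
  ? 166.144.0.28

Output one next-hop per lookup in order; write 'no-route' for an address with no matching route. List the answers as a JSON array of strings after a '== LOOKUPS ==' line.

Trace:
  add 0.0.0.0/0 -> H4 at depth 0
  del 0.0.0.0/0 (clear depth 0)
  add 0.0.0.0/0 -> H2 at depth 0
  lookup 180.207.237.52: bits ε walk d0:H2 -> H2
  add 251.111.233.192/28 -> H0 at depth 28
  add 166.144.0.0/12 -> H0 at depth 12
  lookup 251.111.233.194: bits 1111101101101111111010011100 walk d0:H2→d1:-→d2:-→d3:-→d4:-→d5:-→d6:-→d7:-→d8:-→d9:-→d10:-→d11:-→d12:-→d13:-→d14:-→d15:-→d16:-→d17:-→d18:-→d19:-→d20:-→d21:-→d22:-→d23:-→d24:-→d25:-→d26:-→d27:-→d28:H0 -> H0
  lookup 166.150.143.185: bits 101001101001 walk d0:H2→d1:-→d2:-→d3:-→d4:-→d5:-→d6:-→d7:-→d8:-→d9:-→d10:-→d11:-→d12:H0 -> H0
  add 251.96.0.0/12 -> H1 at depth 12
  lookup 155.181.5.11: bits 10 walk d0:H2→d1:-→d2:- -> H2
  add 166.157.36.94/32 -> H2 at depth 32
  add 166.144.0.0/12 -> H3 at depth 12
  add 166.144.0.0/12 -> H5 at depth 12
  add 166.157.0.0/16 -> H3 at depth 16
  lookup 26.159.226.163: bits ε walk d0:H2 -> H2
  add 166.0.0.0/8 -> H5 at depth 8
  lookup 166.144.0.28: bits 101001101001 walk d0:H2→d1:-→d2:-→d3:-→d4:-→d5:-→d6:-→d7:-→d8:H5→d9:-→d10:-→d11:-→d12:H5 -> H5

== LOOKUPS ==
["H2","H0","H0","H2","H2","H5"]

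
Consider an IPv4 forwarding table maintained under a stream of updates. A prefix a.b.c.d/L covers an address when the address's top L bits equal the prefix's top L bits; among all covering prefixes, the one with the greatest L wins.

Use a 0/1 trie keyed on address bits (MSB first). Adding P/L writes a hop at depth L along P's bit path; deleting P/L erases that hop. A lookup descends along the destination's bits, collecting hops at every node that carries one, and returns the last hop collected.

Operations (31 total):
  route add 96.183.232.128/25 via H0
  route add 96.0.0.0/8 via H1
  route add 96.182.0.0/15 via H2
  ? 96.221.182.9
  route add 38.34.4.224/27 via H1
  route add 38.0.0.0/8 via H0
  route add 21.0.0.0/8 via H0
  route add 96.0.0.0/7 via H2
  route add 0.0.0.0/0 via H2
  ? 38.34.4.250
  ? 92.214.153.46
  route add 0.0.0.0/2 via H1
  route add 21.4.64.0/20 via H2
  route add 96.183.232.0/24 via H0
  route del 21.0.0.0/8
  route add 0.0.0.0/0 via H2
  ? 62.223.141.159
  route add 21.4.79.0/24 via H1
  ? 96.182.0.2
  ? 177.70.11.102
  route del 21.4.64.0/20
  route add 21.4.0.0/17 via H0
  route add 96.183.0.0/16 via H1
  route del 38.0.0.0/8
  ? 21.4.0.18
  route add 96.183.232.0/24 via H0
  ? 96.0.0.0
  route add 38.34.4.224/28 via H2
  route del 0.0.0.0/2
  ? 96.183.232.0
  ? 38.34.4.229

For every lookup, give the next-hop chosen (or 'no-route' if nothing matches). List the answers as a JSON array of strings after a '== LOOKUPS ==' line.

Trace:
  add 96.183.232.128/25 -> H0 at depth 25
  add 96.0.0.0/8 -> H1 at depth 8
  add 96.182.0.0/15 -> H2 at depth 15
  ? 96.221.182.9  path d0:-→d1:-→d2:-→d3:-→d4:-→d5:-→d6:-→d7:-→d8:H1→d9:-  best=H1
  add 38.34.4.224/27 -> H1 at depth 27
  add 38.0.0.0/8 -> H0 at depth 8
  add 21.0.0.0/8 -> H0 at depth 8
  add 96.0.0.0/7 -> H2 at depth 7
  add 0.0.0.0/0 -> H2 at depth 0
  ? 38.34.4.250  path d0:H2→d1:-→d2:-→d3:-→d4:-→d5:-→d6:-→d7:-→d8:H0→d9:-→d10:-→d11:-→d12:-→d13:-→d14:-→d15:-→d16:-→d17:-→d18:-→d19:-→d20:-→d21:-→d22:-→d23:-→d24:-→d25:-→d26:-→d27:H1  best=H1
  ? 92.214.153.46  path d0:H2→d1:-→d2:-  best=H2
  add 0.0.0.0/2 -> H1 at depth 2
  add 21.4.64.0/20 -> H2 at depth 20
  add 96.183.232.0/24 -> H0 at depth 24
  del 21.0.0.0/8 (clear depth 8)
  add 0.0.0.0/0 -> H2 at depth 0
  ? 62.223.141.159  path d0:H2→d1:-→d2:H1→d3:-  best=H1
  add 21.4.79.0/24 -> H1 at depth 24
  ? 96.182.0.2  path d0:H2→d1:-→d2:-→d3:-→d4:-→d5:-→d6:-→d7:H2→d8:H1→d9:-→d10:-→d11:-→d12:-→d13:-→d14:-→d15:H2  best=H2
  ? 177.70.11.102  path d0:H2  best=H2
  del 21.4.64.0/20 (clear depth 20)
  add 21.4.0.0/17 -> H0 at depth 17
  add 96.183.0.0/16 -> H1 at depth 16
  del 38.0.0.0/8 (clear depth 8)
  ? 21.4.0.18  path d0:H2→d1:-→d2:H1→d3:-→d4:-→d5:-→d6:-→d7:-→d8:-→d9:-→d10:-→d11:-→d12:-→d13:-→d14:-→d15:-→d16:-→d17:H0  best=H0
  add 96.183.232.0/24 -> H0 at depth 24
  ? 96.0.0.0  path d0:H2→d1:-→d2:-→d3:-→d4:-→d5:-→d6:-→d7:H2→d8:H1  best=H1
  add 38.34.4.224/28 -> H2 at depth 28
  del 0.0.0.0/2 (clear depth 2)
  ? 96.183.232.0  path d0:H2→d1:-→d2:-→d3:-→d4:-→d5:-→d6:-→d7:H2→d8:H1→d9:-→d10:-→d11:-→d12:-→d13:-→d14:-→d15:H2→d16:H1→d17:-→d18:-→d19:-→d20:-→d21:-→d22:-→d23:-→d24:H0  best=H0
  ? 38.34.4.229  path d0:H2→d1:-→d2:-→d3:-→d4:-→d5:-→d6:-→d7:-→d8:-→d9:-→d10:-→d11:-→d12:-→d13:-→d14:-→d15:-→d16:-→d17:-→d18:-→d19:-→d20:-→d21:-→d22:-→d23:-→d24:-→d25:-→d26:-→d27:H1→d28:H2  best=H2

== LOOKUPS ==
["H1","H1","H2","H1","H2","H2","H0","H1","H0","H2"]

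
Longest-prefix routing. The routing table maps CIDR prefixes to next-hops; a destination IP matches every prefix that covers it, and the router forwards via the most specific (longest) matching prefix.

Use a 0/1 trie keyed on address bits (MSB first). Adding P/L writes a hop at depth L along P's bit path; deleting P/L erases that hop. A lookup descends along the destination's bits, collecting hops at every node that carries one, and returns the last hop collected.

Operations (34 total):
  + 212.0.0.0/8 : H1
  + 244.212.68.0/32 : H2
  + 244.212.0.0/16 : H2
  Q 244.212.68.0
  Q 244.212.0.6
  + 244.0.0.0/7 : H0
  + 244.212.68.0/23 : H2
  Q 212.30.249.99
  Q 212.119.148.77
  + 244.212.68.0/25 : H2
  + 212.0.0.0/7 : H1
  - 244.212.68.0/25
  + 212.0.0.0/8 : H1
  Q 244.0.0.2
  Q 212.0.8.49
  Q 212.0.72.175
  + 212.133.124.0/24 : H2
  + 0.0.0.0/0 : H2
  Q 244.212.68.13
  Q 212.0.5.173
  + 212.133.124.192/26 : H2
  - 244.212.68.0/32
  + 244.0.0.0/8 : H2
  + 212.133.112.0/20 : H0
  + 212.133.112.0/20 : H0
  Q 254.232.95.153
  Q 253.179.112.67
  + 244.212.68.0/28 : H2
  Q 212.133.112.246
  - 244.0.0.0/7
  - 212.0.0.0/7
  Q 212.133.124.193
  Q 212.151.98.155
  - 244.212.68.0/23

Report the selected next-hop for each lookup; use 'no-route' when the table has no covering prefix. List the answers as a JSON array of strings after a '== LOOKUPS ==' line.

Apply in order:
  add 212.0.0.0/8 -> H1 at depth 8
  add 244.212.68.0/32 -> H2 at depth 32
  add 244.212.0.0/16 -> H2 at depth 16
  ? 244.212.68.0  path d0:-→d1:-→d2:-→d3:-→d4:-→d5:-→d6:-→d7:-→d8:-→d9:-→d10:-→d11:-→d12:-→d13:-→d14:-→d15:-→d16:H2→d17:-→d18:-→d19:-→d20:-→d21:-→d22:-→d23:-→d24:-→d25:-→d26:-→d27:-→d28:-→d29:-→d30:-→d31:-→d32:H2  best=H2
  ? 244.212.0.6  path d0:-→d1:-→d2:-→d3:-→d4:-→d5:-→d6:-→d7:-→d8:-→d9:-→d10:-→d11:-→d12:-→d13:-→d14:-→d15:-→d16:H2→d17:-  best=H2
  add 244.0.0.0/7 -> H0 at depth 7
  add 244.212.68.0/23 -> H2 at depth 23
  ? 212.30.249.99  path d0:-→d1:-→d2:-→d3:-→d4:-→d5:-→d6:-→d7:-→d8:H1  best=H1
  ? 212.119.148.77  path d0:-→d1:-→d2:-→d3:-→d4:-→d5:-→d6:-→d7:-→d8:H1  best=H1
  add 244.212.68.0/25 -> H2 at depth 25
  add 212.0.0.0/7 -> H1 at depth 7
  - 244.212.68.0/25 clear@25
  add 212.0.0.0/8 -> H1 at depth 8
  ? 244.0.0.2  path d0:-→d1:-→d2:-→d3:-→d4:-→d5:-→d6:-→d7:H0→d8:-  best=H0
  ? 212.0.8.49  path d0:-→d1:-→d2:-→d3:-→d4:-→d5:-→d6:-→d7:H1→d8:H1  best=H1
  ? 212.0.72.175  path d0:-→d1:-→d2:-→d3:-→d4:-→d5:-→d6:-→d7:H1→d8:H1  best=H1
  add 212.133.124.0/24 -> H2 at depth 24
  add 0.0.0.0/0 -> H2 at depth 0
  ? 244.212.68.13  path d0:H2→d1:-→d2:-→d3:-→d4:-→d5:-→d6:-→d7:H0→d8:-→d9:-→d10:-→d11:-→d12:-→d13:-→d14:-→d15:-→d16:H2→d17:-→d18:-→d19:-→d20:-→d21:-→d22:-→d23:H2→d24:-→d25:-→d26:-→d27:-→d28:-  best=H2
  ? 212.0.5.173  path d0:H2→d1:-→d2:-→d3:-→d4:-→d5:-→d6:-→d7:H1→d8:H1  best=H1
  add 212.133.124.192/26 -> H2 at depth 26
  - 244.212.68.0/32 clear@32
  add 244.0.0.0/8 -> H2 at depth 8
  add 212.133.112.0/20 -> H0 at depth 20
  add 212.133.112.0/20 -> H0 at depth 20
  ? 254.232.95.153  path d0:H2→d1:-→d2:-→d3:-→d4:-  best=H2
  ? 253.179.112.67  path d0:H2→d1:-→d2:-→d3:-→d4:-  best=H2
  add 244.212.68.0/28 -> H2 at depth 28
  ? 212.133.112.246  path d0:H2→d1:-→d2:-→d3:-→d4:-→d5:-→d6:-→d7:H1→d8:H1→d9:-→d10:-→d11:-→d12:-→d13:-→d14:-→d15:-→d16:-→d17:-→d18:-→d19:-→d20:H0  best=H0
  - 244.0.0.0/7 clear@7
  - 212.0.0.0/7 clear@7
  ? 212.133.124.193  path d0:H2→d1:-→d2:-→d3:-→d4:-→d5:-→d6:-→d7:-→d8:H1→d9:-→d10:-→d11:-→d12:-→d13:-→d14:-→d15:-→d16:-→d17:-→d18:-→d19:-→d20:H0→d21:-→d22:-→d23:-→d24:H2→d25:-→d26:H2  best=H2
  ? 212.151.98.155  path d0:H2→d1:-→d2:-→d3:-→d4:-→d5:-→d6:-→d7:-→d8:H1→d9:-→d10:-→d11:-  best=H1
  - 244.212.68.0/23 clear@23

== LOOKUPS ==
["H2","H2","H1","H1","H0","H1","H1","H2","H1","H2","H2","H0","H2","H1"]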